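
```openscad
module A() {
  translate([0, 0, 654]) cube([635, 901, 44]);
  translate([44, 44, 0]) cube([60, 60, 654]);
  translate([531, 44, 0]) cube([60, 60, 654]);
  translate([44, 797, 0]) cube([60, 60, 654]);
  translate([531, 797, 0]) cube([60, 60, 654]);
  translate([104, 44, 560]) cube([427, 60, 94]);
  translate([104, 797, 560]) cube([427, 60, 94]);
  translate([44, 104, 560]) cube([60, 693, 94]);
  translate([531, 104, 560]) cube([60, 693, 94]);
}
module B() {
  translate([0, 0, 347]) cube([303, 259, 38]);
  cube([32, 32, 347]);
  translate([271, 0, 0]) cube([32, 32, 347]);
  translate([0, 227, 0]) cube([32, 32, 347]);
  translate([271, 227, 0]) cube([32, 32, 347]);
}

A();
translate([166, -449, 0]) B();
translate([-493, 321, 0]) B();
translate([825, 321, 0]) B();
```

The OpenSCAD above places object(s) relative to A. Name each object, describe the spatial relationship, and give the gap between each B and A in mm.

A is a table. B is a stool. Three stools sit around the table at the −y, −x, +x sides. The gap between each stool and the table is 190 mm.

Each stool's nearest face is 190 mm from the table's bounding box.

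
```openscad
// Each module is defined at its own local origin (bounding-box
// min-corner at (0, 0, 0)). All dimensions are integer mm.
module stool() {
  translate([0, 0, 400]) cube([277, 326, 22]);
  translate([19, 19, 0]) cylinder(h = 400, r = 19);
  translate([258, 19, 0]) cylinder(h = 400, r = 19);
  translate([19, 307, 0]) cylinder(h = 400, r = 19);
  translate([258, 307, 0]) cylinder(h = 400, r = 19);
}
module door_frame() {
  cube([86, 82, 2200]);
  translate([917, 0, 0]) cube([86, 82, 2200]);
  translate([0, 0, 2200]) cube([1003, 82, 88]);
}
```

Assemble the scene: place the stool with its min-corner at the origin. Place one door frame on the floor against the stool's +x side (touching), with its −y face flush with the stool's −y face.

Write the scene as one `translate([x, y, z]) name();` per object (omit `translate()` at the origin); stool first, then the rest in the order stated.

stool();
translate([277, 0, 0]) door_frame();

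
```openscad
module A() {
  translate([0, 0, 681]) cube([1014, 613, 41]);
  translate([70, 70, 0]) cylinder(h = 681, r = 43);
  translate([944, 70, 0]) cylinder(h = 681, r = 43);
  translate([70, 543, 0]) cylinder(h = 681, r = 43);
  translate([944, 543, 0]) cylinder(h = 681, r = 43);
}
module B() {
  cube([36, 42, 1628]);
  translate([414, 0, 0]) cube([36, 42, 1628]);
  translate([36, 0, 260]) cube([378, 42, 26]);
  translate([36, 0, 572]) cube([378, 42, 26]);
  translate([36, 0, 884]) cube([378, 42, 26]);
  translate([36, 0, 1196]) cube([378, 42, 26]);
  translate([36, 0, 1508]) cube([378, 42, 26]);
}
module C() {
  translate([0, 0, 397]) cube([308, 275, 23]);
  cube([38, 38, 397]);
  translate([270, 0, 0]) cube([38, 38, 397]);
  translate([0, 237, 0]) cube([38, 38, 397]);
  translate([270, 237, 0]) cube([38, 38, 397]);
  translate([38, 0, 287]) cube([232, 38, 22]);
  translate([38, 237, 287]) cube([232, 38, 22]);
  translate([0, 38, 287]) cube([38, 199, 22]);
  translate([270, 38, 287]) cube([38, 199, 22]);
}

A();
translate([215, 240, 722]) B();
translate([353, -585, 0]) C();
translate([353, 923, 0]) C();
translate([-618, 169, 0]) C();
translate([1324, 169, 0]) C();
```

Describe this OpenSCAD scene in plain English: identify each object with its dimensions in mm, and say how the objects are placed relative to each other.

A is a table: top 1014 mm (x) × 613 mm (y), 41 mm thick, upper face at z = 722 mm, on four round legs of 86 mm diameter, each leg's bounding box inset 27 mm from the nearest pair of top edges, running from z = 0 to the bottom of the top.

B is a wooden ladder with two side rails of 36×42 mm section and 1628 mm height, set 450 mm apart overall. Between them run 5 rectangular rungs (42 mm deep, 26 mm thick), front faces flush with the rails' −y face. The bottom of the first rung is 260 mm above the floor and each subsequent rung is 312 mm higher than the one below.

C is a four-legged stool. The seat is a 308×275×23 mm slab whose top surface is at z = 420 mm; four square legs, each 38×38 mm in cross-section, run from the floor (z = 0) to the underside of the seat, each flush with a corner of the seat. Four stretchers, 38 mm wide and 22 mm tall, connect adjacent legs with their undersides at z = 287 mm, each running between the inner faces of the legs it joins and aligned with the legs' outer faces on the other axis.

The ladder is on top of the table. Four stools sit around the table at the −y, +y, −x, +x sides.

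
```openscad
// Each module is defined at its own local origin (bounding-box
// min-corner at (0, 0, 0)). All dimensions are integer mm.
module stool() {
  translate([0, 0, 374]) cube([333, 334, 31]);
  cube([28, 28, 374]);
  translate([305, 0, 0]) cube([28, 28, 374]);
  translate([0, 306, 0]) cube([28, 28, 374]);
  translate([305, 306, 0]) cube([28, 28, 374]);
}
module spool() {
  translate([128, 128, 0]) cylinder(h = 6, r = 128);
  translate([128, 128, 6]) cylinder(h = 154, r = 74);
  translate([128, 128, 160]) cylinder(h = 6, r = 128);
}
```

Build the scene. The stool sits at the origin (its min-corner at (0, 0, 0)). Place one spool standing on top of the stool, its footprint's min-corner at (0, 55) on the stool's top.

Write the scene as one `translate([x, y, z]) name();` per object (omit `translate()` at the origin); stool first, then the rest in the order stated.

stool();
translate([0, 55, 405]) spool();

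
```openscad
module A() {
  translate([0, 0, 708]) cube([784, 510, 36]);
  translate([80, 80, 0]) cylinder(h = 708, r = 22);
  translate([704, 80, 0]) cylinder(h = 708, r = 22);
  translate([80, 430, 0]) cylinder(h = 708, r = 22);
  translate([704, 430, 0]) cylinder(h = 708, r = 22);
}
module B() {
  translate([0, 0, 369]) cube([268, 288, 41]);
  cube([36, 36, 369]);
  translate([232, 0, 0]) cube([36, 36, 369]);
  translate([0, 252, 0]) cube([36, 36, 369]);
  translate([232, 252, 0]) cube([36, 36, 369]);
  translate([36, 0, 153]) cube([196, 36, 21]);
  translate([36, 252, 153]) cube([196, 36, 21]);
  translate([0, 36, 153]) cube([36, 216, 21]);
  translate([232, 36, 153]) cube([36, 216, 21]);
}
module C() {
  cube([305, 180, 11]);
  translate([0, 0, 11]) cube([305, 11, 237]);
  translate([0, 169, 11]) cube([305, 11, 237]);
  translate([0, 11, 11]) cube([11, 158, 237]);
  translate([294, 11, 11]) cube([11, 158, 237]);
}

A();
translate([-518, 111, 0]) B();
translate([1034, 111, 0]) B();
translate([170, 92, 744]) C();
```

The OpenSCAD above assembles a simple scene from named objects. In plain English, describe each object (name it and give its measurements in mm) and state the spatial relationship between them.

A is a rectangular dining table. The top is 784×510×36 mm with its upper surface at z = 744 mm. It stands on four round legs of 44 mm diameter, each leg's bounding box inset 58 mm from the nearest pair of top edges, running from the floor to the underside of the top.

B is a simple wooden stool: a rectangular seat 268 mm (x) by 288 mm (y), 41 mm thick, top face at z = 410 mm, on four square legs, each 36×36 mm in cross-section. The legs rest on z = 0, each flush with a corner of the seat. Four stretchers, 36 mm wide and 21 mm tall, connect adjacent legs with their undersides at z = 153 mm, each running between the inner faces of the legs it joins and aligned with the legs' outer faces on the other axis.

C is an open-topped rectangular box: outside dimensions 305×180×248 mm, with a uniform wall and base thickness of 11 mm. The base is a full 305×180 slab on the floor; four walls sit on top of the base. The front and back walls (the −y and +y sides) span the full width; the two side walls fit between them.

Two stools sit around the table at the −x, +x sides. The open box is on top of the table.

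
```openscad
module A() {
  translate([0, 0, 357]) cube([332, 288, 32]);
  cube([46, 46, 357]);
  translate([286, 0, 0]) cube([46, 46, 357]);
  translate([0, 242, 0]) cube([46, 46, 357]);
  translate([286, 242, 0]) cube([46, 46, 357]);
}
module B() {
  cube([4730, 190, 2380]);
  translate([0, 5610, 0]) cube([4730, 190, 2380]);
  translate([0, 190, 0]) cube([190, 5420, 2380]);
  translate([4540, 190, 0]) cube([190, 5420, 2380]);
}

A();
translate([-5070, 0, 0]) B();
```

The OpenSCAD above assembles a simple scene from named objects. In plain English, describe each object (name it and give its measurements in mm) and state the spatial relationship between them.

A is a simple wooden stool: a rectangular seat 332 mm (x) by 288 mm (y), 32 mm thick, top face at z = 389 mm, on four square legs, each 46×46 mm in cross-section. The legs rest on z = 0, each flush with a corner of the seat.

B is a box-shaped house frame (walls only): outside footprint 4730×5800 mm, wall height 2380 mm, wall thickness 190 mm. The two y-facing walls run the full x-width; the two x-facing walls fit between the inner faces of the y-facing walls.

The house frame is on the floor beside the stool on its −x side.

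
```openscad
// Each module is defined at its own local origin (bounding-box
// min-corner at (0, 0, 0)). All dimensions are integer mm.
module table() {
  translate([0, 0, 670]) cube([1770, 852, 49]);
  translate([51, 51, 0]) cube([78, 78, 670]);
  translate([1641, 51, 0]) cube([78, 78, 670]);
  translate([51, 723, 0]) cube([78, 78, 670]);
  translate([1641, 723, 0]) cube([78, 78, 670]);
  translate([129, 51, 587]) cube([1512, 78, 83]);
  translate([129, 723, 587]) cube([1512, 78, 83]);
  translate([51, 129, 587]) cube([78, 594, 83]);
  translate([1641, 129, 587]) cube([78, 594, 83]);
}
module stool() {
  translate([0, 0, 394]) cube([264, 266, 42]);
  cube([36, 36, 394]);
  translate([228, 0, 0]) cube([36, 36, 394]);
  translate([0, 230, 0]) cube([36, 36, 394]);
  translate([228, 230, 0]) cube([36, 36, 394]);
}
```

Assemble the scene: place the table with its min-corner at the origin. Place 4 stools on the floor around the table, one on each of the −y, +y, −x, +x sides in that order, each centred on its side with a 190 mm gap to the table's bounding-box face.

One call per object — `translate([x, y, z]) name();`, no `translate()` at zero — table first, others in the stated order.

table();
translate([753, -456, 0]) stool();
translate([753, 1042, 0]) stool();
translate([-454, 293, 0]) stool();
translate([1960, 293, 0]) stool();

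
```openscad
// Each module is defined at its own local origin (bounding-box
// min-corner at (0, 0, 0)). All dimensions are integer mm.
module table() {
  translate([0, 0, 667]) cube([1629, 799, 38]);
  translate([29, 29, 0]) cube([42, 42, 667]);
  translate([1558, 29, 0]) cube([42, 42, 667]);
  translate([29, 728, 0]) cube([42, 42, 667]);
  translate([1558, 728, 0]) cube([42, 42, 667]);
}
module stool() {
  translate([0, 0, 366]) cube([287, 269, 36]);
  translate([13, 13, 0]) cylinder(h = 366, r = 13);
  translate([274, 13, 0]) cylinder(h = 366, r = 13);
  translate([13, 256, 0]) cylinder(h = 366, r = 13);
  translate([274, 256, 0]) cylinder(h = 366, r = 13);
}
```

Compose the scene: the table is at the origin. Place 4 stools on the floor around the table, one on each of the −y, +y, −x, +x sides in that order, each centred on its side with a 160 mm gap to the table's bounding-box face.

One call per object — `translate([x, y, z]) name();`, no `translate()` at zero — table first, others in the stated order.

table();
translate([671, -429, 0]) stool();
translate([671, 959, 0]) stool();
translate([-447, 265, 0]) stool();
translate([1789, 265, 0]) stool();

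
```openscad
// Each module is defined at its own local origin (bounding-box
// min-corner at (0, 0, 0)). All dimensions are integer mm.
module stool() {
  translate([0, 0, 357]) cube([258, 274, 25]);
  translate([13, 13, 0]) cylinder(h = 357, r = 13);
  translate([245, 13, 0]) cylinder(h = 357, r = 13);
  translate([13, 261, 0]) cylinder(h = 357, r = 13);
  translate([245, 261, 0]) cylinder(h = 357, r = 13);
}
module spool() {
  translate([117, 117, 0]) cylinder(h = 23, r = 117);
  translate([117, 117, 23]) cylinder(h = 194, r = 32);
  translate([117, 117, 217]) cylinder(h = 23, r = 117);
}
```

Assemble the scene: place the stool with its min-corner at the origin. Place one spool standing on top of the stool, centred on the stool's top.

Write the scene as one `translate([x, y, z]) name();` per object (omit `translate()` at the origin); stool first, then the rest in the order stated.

stool();
translate([12, 20, 382]) spool();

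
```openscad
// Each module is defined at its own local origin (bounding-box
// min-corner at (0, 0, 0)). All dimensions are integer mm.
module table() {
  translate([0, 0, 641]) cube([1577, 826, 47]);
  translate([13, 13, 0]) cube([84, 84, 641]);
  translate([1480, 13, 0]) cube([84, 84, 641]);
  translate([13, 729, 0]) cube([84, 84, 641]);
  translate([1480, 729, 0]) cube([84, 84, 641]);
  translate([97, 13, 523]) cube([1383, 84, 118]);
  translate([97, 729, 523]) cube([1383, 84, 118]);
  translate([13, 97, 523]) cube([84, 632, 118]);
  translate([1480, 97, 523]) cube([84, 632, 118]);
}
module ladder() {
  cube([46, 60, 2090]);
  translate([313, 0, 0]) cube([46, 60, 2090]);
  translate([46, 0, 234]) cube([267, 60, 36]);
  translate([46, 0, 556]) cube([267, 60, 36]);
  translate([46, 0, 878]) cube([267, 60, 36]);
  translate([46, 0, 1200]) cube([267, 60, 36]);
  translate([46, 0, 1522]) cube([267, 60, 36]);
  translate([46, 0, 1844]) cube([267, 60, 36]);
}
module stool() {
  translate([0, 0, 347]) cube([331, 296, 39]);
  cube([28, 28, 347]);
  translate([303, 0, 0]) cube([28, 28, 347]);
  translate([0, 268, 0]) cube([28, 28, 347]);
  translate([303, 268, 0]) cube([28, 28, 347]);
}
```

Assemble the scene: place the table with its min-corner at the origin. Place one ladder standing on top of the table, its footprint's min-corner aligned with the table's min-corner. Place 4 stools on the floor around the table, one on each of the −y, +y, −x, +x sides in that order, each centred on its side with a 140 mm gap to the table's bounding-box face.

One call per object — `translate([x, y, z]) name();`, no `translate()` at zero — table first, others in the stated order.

table();
translate([0, 0, 688]) ladder();
translate([623, -436, 0]) stool();
translate([623, 966, 0]) stool();
translate([-471, 265, 0]) stool();
translate([1717, 265, 0]) stool();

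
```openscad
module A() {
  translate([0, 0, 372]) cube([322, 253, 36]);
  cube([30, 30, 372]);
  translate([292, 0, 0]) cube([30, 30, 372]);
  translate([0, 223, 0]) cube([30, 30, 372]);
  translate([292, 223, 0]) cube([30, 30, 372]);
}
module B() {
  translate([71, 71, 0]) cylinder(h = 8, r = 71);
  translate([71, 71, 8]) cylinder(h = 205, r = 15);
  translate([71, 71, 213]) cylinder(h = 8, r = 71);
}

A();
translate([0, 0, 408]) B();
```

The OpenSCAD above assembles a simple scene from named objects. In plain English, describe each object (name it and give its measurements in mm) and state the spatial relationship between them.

A is a simple wooden stool: a rectangular seat 322 mm (x) by 253 mm (y), 36 mm thick, top face at z = 408 mm, on four square legs, each 30×30 mm in cross-section. The legs rest on z = 0, each flush with a corner of the seat.

B is a spool: two coaxial disc flanges of radius 71 mm and thickness 8 mm, joined by a core cylinder of radius 15 mm and height 205 mm. The lower flange rests on z = 0 and the three cylinders share a vertical axis.

The spool is on top of the stool.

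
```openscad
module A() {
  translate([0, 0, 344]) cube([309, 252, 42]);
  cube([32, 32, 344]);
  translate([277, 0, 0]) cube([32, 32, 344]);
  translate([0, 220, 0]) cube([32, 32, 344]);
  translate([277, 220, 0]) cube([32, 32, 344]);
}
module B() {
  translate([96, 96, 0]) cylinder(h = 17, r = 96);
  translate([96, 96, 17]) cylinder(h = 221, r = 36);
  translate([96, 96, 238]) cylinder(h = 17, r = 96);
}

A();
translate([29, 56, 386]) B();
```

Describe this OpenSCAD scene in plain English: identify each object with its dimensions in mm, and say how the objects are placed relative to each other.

A is a four-legged stool. The seat is 309×252 mm, 42 mm thick, top at z = 386 mm. It stands on four square legs, each 32×32 mm in cross-section, from z = 0 to the seat underside, each flush with a corner of the seat.

B is a spool: two coaxial disc flanges of radius 96 mm and thickness 17 mm, joined by a core cylinder of radius 36 mm and height 221 mm. The lower flange rests on z = 0 and the three cylinders share a vertical axis.

The spool is on top of the stool.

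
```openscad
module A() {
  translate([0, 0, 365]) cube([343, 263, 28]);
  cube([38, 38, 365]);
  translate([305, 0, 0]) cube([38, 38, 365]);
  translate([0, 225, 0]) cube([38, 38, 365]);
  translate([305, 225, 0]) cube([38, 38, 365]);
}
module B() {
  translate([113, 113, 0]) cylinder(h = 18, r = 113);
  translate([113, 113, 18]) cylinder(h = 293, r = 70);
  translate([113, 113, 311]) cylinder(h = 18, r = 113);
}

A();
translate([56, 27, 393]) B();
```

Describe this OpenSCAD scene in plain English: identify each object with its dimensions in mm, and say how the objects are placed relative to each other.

A is a four-legged stool. The seat is a 343×263×28 mm slab whose top surface is at z = 393 mm; four square legs, each 38×38 mm in cross-section, run from the floor (z = 0) to the underside of the seat, each flush with a corner of the seat.

B is a spool: two coaxial disc flanges of radius 113 mm and thickness 18 mm, joined by a core cylinder of radius 70 mm and height 293 mm. The lower flange rests on z = 0 and the three cylinders share a vertical axis.

The spool is on top of the stool.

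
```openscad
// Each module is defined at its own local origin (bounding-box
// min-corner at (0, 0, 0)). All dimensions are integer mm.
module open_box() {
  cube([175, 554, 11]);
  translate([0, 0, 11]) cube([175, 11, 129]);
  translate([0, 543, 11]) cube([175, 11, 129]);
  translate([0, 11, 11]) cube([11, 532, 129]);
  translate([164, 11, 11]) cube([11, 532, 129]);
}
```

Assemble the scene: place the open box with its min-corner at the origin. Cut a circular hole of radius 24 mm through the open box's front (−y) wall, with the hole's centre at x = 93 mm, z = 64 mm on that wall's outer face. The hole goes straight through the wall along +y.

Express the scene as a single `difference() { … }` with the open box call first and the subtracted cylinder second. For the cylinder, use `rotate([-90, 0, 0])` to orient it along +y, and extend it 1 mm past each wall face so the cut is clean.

difference() {
  open_box();
  translate([93, -1, 64]) rotate([-90, 0, 0]) cylinder(h = 13, r = 24);
}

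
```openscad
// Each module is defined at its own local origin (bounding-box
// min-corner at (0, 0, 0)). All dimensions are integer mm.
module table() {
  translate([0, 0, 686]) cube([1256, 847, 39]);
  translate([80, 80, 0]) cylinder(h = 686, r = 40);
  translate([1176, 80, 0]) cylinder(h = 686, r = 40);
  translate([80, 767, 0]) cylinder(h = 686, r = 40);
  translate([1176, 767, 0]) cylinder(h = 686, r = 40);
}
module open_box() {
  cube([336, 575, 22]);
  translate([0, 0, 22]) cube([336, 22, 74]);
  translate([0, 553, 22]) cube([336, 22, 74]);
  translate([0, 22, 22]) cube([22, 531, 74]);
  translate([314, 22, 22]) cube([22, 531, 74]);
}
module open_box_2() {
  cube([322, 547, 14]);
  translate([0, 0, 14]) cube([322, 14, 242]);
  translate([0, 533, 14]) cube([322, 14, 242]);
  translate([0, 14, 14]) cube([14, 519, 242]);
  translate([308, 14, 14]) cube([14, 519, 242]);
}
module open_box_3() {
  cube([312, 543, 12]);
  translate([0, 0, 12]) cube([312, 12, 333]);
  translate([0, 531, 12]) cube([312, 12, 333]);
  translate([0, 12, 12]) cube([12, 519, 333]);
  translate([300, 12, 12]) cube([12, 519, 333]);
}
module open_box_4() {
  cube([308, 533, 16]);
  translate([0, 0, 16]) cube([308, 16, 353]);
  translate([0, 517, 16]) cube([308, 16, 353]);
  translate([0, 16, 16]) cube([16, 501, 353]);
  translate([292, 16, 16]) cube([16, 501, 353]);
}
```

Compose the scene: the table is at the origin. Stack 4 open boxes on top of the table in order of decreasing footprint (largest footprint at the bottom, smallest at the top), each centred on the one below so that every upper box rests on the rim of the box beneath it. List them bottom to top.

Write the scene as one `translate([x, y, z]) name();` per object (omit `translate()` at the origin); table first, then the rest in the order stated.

table();
translate([460, 136, 725]) open_box();
translate([467, 150, 821]) open_box_2();
translate([472, 152, 1077]) open_box_3();
translate([474, 157, 1422]) open_box_4();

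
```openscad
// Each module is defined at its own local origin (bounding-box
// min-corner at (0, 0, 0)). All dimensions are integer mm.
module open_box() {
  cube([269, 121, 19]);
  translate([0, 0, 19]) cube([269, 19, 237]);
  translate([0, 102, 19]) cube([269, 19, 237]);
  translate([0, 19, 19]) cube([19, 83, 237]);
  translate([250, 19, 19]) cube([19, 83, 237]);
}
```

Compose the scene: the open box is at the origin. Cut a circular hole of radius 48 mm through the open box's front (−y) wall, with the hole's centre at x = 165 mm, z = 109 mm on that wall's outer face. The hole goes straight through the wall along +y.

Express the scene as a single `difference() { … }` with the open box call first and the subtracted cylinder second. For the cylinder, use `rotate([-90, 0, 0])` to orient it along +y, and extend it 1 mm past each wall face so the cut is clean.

difference() {
  open_box();
  translate([165, -1, 109]) rotate([-90, 0, 0]) cylinder(h = 21, r = 48);
}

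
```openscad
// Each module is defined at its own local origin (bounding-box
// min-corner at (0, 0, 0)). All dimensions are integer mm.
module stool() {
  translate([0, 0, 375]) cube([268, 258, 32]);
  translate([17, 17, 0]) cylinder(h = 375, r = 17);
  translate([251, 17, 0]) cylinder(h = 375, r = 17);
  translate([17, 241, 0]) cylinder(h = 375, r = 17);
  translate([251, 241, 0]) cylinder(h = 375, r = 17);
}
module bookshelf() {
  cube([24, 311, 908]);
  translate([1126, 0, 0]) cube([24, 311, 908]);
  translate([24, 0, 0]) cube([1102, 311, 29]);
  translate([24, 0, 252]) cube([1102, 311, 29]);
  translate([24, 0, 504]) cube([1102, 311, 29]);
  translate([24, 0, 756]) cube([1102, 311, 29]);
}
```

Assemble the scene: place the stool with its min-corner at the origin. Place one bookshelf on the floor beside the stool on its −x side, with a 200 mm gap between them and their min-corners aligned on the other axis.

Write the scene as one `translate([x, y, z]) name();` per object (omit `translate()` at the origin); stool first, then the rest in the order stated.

stool();
translate([-1350, 0, 0]) bookshelf();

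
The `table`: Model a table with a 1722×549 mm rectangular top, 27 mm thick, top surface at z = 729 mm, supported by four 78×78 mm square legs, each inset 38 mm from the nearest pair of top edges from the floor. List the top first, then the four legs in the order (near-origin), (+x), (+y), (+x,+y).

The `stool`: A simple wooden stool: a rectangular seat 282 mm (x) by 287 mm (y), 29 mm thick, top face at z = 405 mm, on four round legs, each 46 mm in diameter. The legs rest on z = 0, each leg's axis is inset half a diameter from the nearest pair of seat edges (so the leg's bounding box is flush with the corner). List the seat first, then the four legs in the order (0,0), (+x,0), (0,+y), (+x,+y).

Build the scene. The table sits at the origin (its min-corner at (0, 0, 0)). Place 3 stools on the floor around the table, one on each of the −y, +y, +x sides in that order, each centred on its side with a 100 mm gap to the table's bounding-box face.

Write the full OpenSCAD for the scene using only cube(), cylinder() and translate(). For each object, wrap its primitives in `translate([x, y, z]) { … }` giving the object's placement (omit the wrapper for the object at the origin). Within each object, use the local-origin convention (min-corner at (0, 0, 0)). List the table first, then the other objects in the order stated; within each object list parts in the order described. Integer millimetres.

translate([0, 0, 702]) cube([1722, 549, 27]);
translate([38, 38, 0]) cube([78, 78, 702]);
translate([1606, 38, 0]) cube([78, 78, 702]);
translate([38, 433, 0]) cube([78, 78, 702]);
translate([1606, 433, 0]) cube([78, 78, 702]);
translate([720, -387, 0]) {
  translate([0, 0, 376]) cube([282, 287, 29]);
  translate([23, 23, 0]) cylinder(h = 376, r = 23);
  translate([259, 23, 0]) cylinder(h = 376, r = 23);
  translate([23, 264, 0]) cylinder(h = 376, r = 23);
  translate([259, 264, 0]) cylinder(h = 376, r = 23);
}
translate([720, 649, 0]) {
  translate([0, 0, 376]) cube([282, 287, 29]);
  translate([23, 23, 0]) cylinder(h = 376, r = 23);
  translate([259, 23, 0]) cylinder(h = 376, r = 23);
  translate([23, 264, 0]) cylinder(h = 376, r = 23);
  translate([259, 264, 0]) cylinder(h = 376, r = 23);
}
translate([1822, 131, 0]) {
  translate([0, 0, 376]) cube([282, 287, 29]);
  translate([23, 23, 0]) cylinder(h = 376, r = 23);
  translate([259, 23, 0]) cylinder(h = 376, r = 23);
  translate([23, 264, 0]) cylinder(h = 376, r = 23);
  translate([259, 264, 0]) cylinder(h = 376, r = 23);
}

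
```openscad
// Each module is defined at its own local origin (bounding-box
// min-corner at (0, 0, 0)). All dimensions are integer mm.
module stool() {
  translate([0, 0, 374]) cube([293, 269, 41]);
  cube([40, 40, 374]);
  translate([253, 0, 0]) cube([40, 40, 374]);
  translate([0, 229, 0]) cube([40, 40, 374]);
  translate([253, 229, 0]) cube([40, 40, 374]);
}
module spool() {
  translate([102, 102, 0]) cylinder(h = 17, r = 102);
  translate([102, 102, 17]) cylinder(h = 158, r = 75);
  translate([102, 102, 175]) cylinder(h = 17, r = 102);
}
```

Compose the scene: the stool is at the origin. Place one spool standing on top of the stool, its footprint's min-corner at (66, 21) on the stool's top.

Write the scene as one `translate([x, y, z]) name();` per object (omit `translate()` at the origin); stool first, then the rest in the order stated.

stool();
translate([66, 21, 415]) spool();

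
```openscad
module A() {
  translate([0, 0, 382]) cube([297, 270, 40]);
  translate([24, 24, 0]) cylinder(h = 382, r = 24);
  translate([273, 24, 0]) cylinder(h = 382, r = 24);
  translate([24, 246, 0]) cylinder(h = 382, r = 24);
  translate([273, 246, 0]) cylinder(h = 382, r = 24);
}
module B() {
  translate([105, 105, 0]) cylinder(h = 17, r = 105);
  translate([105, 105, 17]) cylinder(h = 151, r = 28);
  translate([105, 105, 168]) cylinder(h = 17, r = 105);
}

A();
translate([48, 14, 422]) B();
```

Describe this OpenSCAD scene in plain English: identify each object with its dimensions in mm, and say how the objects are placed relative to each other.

A is a four-legged stool. The seat is 297×270 mm, 40 mm thick, top at z = 422 mm. It stands on four round legs, each 48 mm in diameter, from z = 0 to the seat underside, each leg's axis is inset half a diameter from the nearest pair of seat edges (so the leg's bounding box is flush with the corner).

B is a spool: two coaxial disc flanges of radius 105 mm and thickness 17 mm, joined by a core cylinder of radius 28 mm and height 151 mm. The lower flange rests on z = 0 and the three cylinders share a vertical axis.

The spool is on top of the stool.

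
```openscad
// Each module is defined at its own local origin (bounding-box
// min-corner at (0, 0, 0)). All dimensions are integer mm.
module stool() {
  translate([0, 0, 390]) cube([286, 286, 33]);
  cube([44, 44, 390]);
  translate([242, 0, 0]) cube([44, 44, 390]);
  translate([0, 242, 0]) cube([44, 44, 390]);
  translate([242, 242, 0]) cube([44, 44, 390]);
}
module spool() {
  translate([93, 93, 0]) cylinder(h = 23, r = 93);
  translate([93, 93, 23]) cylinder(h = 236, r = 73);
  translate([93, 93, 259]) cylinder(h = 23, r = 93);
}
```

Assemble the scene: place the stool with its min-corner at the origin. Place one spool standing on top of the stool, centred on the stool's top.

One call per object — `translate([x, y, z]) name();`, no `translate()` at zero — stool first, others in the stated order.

stool();
translate([50, 50, 423]) spool();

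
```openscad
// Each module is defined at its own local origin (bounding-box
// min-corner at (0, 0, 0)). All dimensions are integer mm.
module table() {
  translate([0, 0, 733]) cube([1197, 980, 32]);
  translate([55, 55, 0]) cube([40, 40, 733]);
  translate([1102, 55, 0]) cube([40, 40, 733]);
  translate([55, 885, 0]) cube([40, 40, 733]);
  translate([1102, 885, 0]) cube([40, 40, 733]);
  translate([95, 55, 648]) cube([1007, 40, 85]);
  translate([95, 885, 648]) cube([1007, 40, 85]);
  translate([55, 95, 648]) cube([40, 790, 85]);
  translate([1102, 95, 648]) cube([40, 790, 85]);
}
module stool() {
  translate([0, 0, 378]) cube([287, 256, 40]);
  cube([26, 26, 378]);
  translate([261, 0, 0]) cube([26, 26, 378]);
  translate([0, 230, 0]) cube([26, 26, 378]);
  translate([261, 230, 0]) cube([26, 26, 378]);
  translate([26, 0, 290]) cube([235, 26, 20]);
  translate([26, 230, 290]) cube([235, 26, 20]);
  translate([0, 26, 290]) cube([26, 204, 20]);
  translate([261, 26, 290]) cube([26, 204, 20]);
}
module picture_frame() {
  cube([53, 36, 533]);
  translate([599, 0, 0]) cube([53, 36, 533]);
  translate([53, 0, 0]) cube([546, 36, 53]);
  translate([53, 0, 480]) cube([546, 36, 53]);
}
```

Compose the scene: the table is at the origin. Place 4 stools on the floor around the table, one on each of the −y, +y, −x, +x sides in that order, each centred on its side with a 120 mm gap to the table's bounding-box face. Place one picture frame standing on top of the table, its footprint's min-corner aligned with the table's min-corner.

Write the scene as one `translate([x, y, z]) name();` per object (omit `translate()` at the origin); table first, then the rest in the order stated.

table();
translate([455, -376, 0]) stool();
translate([455, 1100, 0]) stool();
translate([-407, 362, 0]) stool();
translate([1317, 362, 0]) stool();
translate([0, 0, 765]) picture_frame();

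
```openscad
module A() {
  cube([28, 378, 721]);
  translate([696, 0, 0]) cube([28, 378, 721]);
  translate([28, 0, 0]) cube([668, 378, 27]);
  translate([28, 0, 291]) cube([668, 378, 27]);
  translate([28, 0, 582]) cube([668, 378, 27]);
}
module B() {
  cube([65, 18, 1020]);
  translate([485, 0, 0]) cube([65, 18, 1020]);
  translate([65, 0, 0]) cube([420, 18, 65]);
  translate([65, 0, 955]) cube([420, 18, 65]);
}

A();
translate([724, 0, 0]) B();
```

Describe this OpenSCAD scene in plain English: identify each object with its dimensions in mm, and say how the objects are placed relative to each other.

A is an open bookshelf. Two side panels, each 28 mm thick, 378 mm deep and 721 mm tall, stand 724 mm apart (outside-to-outside). Between them sit 3 shelves, each 27 mm thick and 378 mm deep, spanning the full gap between the sides. The bottom shelf rests on the floor (its underside at z = 0) and the clear gap between one shelf's top and the next shelf's underside is 264 mm.

B is a picture frame with a 420×890 mm rectangular opening (x by z) and a uniform 65 mm border on every side. Frame depth is 18 mm along y. It is built from two vertical stiles running the full outside height and two horizontal rails spanning the gap between the stiles.

The picture frame is against the bookshelf's +x side, with their −y faces flush.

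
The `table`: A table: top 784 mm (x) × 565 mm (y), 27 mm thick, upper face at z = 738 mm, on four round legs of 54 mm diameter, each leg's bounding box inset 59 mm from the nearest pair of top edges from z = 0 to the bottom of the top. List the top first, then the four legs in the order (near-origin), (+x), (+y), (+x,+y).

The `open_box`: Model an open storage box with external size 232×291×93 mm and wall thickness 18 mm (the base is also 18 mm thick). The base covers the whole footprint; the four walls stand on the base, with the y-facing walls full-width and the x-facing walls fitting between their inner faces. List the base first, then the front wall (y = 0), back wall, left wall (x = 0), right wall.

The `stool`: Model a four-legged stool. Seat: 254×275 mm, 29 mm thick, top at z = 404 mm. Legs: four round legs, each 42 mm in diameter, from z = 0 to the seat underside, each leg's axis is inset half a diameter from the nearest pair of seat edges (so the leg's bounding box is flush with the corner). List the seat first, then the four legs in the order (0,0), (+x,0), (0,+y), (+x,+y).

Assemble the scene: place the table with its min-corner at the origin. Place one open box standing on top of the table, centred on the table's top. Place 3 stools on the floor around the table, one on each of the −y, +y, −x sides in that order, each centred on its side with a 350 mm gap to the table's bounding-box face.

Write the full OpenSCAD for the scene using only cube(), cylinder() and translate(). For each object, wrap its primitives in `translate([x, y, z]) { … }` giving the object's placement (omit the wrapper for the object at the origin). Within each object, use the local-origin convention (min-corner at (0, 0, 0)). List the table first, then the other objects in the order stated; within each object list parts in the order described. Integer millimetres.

translate([0, 0, 711]) cube([784, 565, 27]);
translate([86, 86, 0]) cylinder(h = 711, r = 27);
translate([698, 86, 0]) cylinder(h = 711, r = 27);
translate([86, 479, 0]) cylinder(h = 711, r = 27);
translate([698, 479, 0]) cylinder(h = 711, r = 27);
translate([276, 137, 738]) {
  cube([232, 291, 18]);
  translate([0, 0, 18]) cube([232, 18, 75]);
  translate([0, 273, 18]) cube([232, 18, 75]);
  translate([0, 18, 18]) cube([18, 255, 75]);
  translate([214, 18, 18]) cube([18, 255, 75]);
}
translate([265, -625, 0]) {
  translate([0, 0, 375]) cube([254, 275, 29]);
  translate([21, 21, 0]) cylinder(h = 375, r = 21);
  translate([233, 21, 0]) cylinder(h = 375, r = 21);
  translate([21, 254, 0]) cylinder(h = 375, r = 21);
  translate([233, 254, 0]) cylinder(h = 375, r = 21);
}
translate([265, 915, 0]) {
  translate([0, 0, 375]) cube([254, 275, 29]);
  translate([21, 21, 0]) cylinder(h = 375, r = 21);
  translate([233, 21, 0]) cylinder(h = 375, r = 21);
  translate([21, 254, 0]) cylinder(h = 375, r = 21);
  translate([233, 254, 0]) cylinder(h = 375, r = 21);
}
translate([-604, 145, 0]) {
  translate([0, 0, 375]) cube([254, 275, 29]);
  translate([21, 21, 0]) cylinder(h = 375, r = 21);
  translate([233, 21, 0]) cylinder(h = 375, r = 21);
  translate([21, 254, 0]) cylinder(h = 375, r = 21);
  translate([233, 254, 0]) cylinder(h = 375, r = 21);
}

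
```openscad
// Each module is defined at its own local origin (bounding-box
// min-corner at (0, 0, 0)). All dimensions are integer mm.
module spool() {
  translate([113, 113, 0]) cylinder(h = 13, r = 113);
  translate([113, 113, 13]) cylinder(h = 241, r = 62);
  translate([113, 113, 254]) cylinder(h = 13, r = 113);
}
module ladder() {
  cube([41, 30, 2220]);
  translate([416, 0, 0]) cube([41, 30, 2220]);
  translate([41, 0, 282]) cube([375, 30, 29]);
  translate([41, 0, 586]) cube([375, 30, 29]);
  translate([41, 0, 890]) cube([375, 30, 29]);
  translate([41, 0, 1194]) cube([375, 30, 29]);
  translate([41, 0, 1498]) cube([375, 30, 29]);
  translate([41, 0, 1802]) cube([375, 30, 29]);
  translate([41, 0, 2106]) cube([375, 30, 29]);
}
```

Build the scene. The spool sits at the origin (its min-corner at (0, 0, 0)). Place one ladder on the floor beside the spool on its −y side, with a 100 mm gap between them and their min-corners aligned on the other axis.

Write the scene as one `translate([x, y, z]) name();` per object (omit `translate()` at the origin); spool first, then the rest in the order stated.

spool();
translate([0, -130, 0]) ladder();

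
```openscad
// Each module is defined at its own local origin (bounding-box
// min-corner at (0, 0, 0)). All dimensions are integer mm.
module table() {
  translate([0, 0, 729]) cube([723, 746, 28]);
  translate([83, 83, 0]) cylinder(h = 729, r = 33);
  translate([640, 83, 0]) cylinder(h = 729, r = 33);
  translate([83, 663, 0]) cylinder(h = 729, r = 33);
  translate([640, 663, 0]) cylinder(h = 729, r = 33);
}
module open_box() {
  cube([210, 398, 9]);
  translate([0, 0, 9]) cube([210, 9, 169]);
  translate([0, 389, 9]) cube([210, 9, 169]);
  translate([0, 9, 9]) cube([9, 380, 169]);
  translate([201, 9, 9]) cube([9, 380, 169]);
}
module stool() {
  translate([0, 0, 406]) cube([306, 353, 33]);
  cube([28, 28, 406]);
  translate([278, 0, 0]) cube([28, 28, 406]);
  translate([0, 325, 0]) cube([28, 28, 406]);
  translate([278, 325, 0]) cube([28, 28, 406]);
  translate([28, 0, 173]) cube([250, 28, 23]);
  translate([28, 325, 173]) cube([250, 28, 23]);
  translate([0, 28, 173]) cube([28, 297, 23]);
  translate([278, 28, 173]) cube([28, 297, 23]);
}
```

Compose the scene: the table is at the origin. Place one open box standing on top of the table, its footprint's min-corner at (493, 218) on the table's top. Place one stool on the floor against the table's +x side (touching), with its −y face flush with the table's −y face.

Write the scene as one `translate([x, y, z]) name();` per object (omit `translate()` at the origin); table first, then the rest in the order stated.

table();
translate([493, 218, 757]) open_box();
translate([723, 0, 0]) stool();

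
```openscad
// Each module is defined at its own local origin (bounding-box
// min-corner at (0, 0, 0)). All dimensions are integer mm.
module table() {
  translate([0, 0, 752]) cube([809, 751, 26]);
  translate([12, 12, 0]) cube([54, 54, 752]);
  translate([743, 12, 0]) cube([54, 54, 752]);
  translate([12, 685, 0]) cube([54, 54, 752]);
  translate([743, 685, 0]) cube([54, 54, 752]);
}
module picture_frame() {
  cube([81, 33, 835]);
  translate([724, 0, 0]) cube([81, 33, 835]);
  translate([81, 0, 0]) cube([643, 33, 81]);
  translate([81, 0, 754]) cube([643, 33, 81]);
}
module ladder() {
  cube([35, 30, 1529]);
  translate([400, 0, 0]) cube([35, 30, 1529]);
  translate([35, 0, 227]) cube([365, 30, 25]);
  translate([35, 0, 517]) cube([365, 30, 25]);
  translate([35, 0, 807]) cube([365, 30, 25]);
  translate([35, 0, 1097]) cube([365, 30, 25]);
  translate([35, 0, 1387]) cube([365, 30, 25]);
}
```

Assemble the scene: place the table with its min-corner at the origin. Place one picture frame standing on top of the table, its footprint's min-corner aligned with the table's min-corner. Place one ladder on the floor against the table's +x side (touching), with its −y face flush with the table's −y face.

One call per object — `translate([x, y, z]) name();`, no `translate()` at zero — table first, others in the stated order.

table();
translate([0, 0, 778]) picture_frame();
translate([809, 0, 0]) ladder();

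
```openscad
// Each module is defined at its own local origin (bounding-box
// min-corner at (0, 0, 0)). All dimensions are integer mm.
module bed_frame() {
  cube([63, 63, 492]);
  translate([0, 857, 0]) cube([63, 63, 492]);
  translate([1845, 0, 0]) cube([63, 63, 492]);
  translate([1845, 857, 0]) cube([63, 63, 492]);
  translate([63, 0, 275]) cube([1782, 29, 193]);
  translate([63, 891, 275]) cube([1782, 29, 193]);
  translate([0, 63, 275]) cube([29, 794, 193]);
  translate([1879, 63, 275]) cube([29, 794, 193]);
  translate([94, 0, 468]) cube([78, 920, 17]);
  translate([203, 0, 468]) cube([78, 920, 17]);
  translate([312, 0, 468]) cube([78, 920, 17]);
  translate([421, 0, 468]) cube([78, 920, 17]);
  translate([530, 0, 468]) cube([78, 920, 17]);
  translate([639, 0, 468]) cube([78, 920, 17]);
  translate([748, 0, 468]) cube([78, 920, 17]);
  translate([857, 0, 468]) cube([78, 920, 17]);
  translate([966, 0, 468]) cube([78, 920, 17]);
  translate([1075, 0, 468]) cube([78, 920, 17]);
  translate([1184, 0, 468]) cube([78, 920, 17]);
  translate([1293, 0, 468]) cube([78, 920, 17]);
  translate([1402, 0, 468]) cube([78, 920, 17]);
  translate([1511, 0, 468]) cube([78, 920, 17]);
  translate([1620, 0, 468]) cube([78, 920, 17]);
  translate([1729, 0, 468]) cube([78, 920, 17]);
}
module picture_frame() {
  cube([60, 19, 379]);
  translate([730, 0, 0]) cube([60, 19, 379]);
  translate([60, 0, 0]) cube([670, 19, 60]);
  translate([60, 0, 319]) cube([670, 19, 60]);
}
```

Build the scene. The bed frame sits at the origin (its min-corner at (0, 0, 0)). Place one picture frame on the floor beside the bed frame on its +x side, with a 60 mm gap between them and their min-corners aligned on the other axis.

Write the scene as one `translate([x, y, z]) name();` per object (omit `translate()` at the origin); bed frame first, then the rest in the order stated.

bed_frame();
translate([1968, 0, 0]) picture_frame();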